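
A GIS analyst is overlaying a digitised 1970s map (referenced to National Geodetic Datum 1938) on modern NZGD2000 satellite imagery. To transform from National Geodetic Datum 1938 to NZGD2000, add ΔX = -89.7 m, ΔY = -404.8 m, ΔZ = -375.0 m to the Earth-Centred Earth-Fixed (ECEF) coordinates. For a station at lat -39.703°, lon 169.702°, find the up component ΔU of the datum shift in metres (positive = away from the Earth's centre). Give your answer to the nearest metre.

At φ = -39.703°, λ = 169.702°: sin φ = -0.638808, cos φ = 0.769366, sin λ = 0.178768, cos λ = -0.983891.
ΔU = cos φ cos λ·ΔX + cos φ sin λ·ΔY + sin φ·ΔZ = (0.769366)(-0.983891)(-89.7) + (0.769366)(0.178768)(-404.8) + (-0.638808)(-375.0) = 251.78 m.

ΔU = 252 m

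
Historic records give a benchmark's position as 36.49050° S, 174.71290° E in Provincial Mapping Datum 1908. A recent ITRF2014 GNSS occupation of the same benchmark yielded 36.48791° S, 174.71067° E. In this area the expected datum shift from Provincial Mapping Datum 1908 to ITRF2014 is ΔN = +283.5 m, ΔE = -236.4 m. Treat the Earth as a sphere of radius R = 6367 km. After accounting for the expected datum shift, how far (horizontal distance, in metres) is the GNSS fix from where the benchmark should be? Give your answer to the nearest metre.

37 m

Observed coordinate differences: Δφ = +0.00259°, Δλ = -0.00223°.
Converting to metres (1° lat = 111125 m, cos φ = 0.803955): observed ΔN = 287.8 m, observed ΔE = -199.2 m.
Subtracting the expected shift leaves a residual of 287.8 − (283.5) = 4.3 m north and -199.2 − (-236.4) = 37.2 m east.
Residual distance = √(4.3² + 37.2²) = 37.4 m.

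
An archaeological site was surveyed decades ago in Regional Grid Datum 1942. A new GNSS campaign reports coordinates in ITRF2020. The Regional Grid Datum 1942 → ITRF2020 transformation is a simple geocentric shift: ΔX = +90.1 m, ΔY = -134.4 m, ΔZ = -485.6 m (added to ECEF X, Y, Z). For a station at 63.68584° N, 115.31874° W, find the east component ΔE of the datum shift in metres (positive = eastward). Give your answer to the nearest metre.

The local east axis at (φ, λ) is (−sin λ, cos λ, 0), so ΔE = −sin(-115.31874°)·90.1 + cos(-115.31874°)·(-134.4) = 138.92 m.

ΔE = 139 m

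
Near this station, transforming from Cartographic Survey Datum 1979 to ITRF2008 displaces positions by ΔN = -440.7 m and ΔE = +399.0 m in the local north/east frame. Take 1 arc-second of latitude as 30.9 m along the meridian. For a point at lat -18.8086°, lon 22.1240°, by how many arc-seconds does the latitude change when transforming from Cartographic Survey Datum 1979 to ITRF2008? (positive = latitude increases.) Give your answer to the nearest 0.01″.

1″ of latitude = 30.90 m, so Δφ = -440.7 / 30.90 = -14.262″.

Δφ = -14.26″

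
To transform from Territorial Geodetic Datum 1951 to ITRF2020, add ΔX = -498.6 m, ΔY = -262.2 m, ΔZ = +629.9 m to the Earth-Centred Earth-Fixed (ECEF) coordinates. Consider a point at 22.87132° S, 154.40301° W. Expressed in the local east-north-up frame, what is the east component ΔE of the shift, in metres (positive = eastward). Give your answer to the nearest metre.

ΔE = 21 m

At φ = -22.87132°, λ = -154.40301°: sin φ = -0.388663, cos φ = 0.921380, sin λ = -0.432038, cos λ = -0.901855.
ΔE = −sin λ·ΔX + cos λ·ΔY = −(-0.432038)·(-498.6) + (-0.901855)·(-262.2) = 21.05 m.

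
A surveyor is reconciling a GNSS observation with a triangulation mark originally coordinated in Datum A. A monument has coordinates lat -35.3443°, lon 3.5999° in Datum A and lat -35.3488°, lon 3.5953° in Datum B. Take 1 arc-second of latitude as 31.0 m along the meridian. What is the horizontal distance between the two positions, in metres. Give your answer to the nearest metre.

654 m

Δφ = -35.3488° − -35.3443° = -0.0045°; Δλ = 3.5953° − 3.5999° = -0.0046°.
1° of latitude = 3600 × 31.00 = 111600 m.
ΔN = Δφ × 111600 = -502.2 m; ΔE = Δλ × 111600 × cos(-35.3443°) = -0.0046 × 111600 × 0.815691 = -418.7 m.
Distance = √(ΔE² + ΔN²) = √((-418.7)² + (-502.2)²) = 653.9 m.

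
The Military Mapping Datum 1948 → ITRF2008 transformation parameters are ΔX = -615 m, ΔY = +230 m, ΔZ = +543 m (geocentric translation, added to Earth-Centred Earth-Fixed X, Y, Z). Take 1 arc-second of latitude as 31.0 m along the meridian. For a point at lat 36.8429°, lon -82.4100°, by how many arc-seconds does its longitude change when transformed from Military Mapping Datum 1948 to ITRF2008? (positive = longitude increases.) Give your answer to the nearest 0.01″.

Δλ = -23.35″

sin φ = 0.599623, cos φ = 0.800283, sin λ = -0.991239, cos λ = 0.132083.
East component: ΔE = −sin λ·ΔX + cos λ·ΔY = −(-0.991239)(-615) + (0.132083)(230) = -579.23 m.
1° of latitude spans 3600 × 31.00 = 111600 m; at latitude φ, 1° of longitude spans that × cos φ = 89311.5 m, so Δλ = -579.23 / 89311.5 × 3600 = -23.348″.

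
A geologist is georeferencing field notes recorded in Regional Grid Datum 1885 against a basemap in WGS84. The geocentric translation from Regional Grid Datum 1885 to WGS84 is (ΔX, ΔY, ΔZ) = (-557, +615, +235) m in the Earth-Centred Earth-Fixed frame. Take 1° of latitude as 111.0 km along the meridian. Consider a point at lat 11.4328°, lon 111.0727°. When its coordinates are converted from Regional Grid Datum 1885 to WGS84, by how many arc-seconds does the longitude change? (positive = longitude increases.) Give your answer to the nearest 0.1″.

Δλ = 9.9″

sin φ = 0.198218, cos φ = 0.980158, sin λ = 0.933125, cos λ = -0.359552.
East component: ΔE = −sin λ·ΔX + cos λ·ΔY = −(0.933125)(-557) + (-0.359552)(615) = 298.63 m.
1° of latitude spans 111000 m; at latitude φ, 1° of longitude spans that × cos φ = 108797.5 m, so Δλ = 298.63 / 108797.5 × 3600 = 9.881″.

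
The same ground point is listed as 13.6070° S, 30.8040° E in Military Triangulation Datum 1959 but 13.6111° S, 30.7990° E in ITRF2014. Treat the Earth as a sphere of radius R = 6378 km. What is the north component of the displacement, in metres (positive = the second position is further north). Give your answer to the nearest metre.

ΔN = -456 m

Δφ = -13.6111° − -13.6070° = -0.0041°; Δλ = 30.7990° − 30.8040° = -0.0050°.
1° along a meridian = πR/180 = 111317 m.
ΔN = Δφ × 111317 = -456.4 m; ΔE = Δλ × 111317 × cos(-13.6070°) = -0.0050 × 111317 × 0.971932 = -541.0 m.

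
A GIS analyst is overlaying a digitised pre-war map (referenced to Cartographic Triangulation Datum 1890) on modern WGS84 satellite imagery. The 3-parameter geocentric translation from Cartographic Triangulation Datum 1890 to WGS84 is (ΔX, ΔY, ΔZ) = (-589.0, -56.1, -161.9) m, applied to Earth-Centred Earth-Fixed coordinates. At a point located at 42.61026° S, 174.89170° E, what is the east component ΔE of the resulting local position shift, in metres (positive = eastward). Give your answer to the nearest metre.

ΔE = 108 m

At φ = -42.61026°, λ = 174.89170°: sin φ = -0.677008, cos φ = 0.735976, sin λ = 0.089039, cos λ = -0.996028.
ΔE = −sin λ·ΔX + cos λ·ΔY = −(0.089039)·(-589.0) + (-0.996028)·(-56.1) = 108.32 m.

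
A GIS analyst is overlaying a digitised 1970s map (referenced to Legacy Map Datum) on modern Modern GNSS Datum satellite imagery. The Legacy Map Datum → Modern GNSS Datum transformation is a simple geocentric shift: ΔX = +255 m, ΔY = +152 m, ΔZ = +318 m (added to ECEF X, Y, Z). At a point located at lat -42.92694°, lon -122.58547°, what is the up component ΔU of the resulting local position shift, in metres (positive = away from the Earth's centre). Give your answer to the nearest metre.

At φ = -42.92694°, λ = -122.58547°: sin φ = -0.681065, cos φ = 0.732223, sin λ = -0.842589, cos λ = -0.538557.
ΔU = cos φ cos λ·ΔX + cos φ sin λ·ΔY + sin φ·ΔZ = (0.732223)(-0.538557)(255) + (0.732223)(-0.842589)(152) + (-0.681065)(318) = -410.91 m.

ΔU = -411 m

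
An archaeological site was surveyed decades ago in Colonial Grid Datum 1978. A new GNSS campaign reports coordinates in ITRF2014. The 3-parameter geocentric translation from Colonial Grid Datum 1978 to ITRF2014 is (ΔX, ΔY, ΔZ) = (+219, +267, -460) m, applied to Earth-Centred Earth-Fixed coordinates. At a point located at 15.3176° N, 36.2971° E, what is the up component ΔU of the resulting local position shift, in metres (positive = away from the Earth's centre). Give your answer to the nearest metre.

ΔU = 201 m

At φ = 15.3176°, λ = 36.2971°: sin φ = 0.264169, cos φ = 0.964476, sin λ = 0.591972, cos λ = 0.805958.
ΔU = cos φ cos λ·ΔX + cos φ sin λ·ΔY + sin φ·ΔZ = (0.964476)(0.805958)(219) + (0.964476)(0.591972)(267) + (0.264169)(-460) = 201.16 m.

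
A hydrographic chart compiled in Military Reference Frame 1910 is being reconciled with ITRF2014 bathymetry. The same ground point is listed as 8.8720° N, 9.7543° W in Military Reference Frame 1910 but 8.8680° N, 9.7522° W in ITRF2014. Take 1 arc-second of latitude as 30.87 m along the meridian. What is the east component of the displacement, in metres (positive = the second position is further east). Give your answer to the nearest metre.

ΔE = 231 m

Δφ = 8.8680° − 8.8720° = -0.0040°; Δλ = -9.7522° − -9.7543° = +0.0021°.
1° of latitude = 3600 × 30.87 = 111132 m.
ΔN = Δφ × 111132 = -444.5 m; ΔE = Δλ × 111132 × cos(8.8720°) = +0.0021 × 111132 × 0.988035 = 230.6 m.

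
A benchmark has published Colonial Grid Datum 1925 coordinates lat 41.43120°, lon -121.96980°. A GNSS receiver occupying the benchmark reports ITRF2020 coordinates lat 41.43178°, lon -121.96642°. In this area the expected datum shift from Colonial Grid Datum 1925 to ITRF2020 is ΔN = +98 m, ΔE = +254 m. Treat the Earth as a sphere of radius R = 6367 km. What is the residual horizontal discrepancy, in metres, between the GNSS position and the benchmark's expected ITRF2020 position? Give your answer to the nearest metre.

Observed coordinate differences: Δφ = +0.00058°, Δλ = +0.00338°.
Converting to metres (1° lat = 111125 m, cos φ = 0.749751): observed ΔN = 64.5 m, observed ΔE = 281.6 m.
Subtracting the expected shift leaves a residual of 64.5 − (98) = -33.5 m north and 281.6 − (254) = 27.6 m east.
Residual distance = √((-33.5)² + 27.6²) = 43.4 m.

43 m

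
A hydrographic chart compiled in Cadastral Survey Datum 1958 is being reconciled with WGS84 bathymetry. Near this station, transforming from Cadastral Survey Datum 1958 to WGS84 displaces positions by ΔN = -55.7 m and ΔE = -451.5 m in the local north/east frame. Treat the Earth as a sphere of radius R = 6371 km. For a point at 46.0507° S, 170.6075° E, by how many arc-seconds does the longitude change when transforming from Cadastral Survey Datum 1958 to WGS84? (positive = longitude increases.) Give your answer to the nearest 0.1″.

At latitude -46.0507°, cos φ = 0.694022.
One radian of longitude at latitude φ spans R cos φ, so Δλ = ΔE / (R cos φ) = -451.5 / (6371000 × 0.694022) = -1.0211e-04 rad = -21.062″.

Δλ = -21.1″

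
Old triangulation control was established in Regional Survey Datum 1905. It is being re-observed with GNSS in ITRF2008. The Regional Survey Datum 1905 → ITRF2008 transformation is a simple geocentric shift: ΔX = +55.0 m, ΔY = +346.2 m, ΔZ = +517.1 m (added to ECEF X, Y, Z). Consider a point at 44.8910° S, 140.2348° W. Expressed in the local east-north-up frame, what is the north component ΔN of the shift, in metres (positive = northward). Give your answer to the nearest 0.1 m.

ΔN = 180.2 m

At φ = -44.8910°, λ = -140.2348°: sin φ = -0.705760, cos φ = 0.708451, sin λ = -0.639643, cos λ = -0.768672.
ΔN = −sin φ cos λ·ΔX − sin φ sin λ·ΔY + cos φ·ΔZ = −(-0.705760)(-0.768672)(55.0) − (-0.705760)(-0.639643)(346.2) + (0.708451)(517.1) = 180.22 m.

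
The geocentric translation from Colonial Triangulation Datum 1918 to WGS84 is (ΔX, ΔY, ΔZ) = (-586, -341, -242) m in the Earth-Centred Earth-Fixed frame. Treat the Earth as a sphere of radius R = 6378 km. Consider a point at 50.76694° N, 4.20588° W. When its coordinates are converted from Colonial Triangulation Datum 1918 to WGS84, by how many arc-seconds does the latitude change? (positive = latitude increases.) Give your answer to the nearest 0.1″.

Δφ = 9.1″

sin φ = 0.774580, cos φ = 0.632476, sin λ = -0.073341, cos λ = 0.997307.
North component: ΔN = −sin φ cos λ·ΔX − sin φ sin λ·ΔY + cos φ·ΔZ = −(0.774580)(0.997307)(-586) − (0.774580)(-0.073341)(-341) + (0.632476)(-242) = 280.25 m.
1° of latitude spans πR/180 = 111317 m, so Δφ = 280.25 / 111317 × 3600 = 9.063″.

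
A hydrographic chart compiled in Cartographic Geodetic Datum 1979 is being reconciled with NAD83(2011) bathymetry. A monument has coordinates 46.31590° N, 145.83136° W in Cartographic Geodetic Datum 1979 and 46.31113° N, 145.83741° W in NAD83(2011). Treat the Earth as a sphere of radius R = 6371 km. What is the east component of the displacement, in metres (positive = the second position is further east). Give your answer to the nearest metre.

Δφ = 46.31113° − 46.31590° = -0.00477°; Δλ = -145.83741° − -145.83136° = -0.00605°.
1° along a meridian = πR/180 = 111195 m.
ΔN = Δφ × 111195 = -530.4 m; ΔE = Δλ × 111195 × cos(46.31590°) = -0.00605 × 111195 × 0.690682 = -464.6 m.

ΔE = -465 m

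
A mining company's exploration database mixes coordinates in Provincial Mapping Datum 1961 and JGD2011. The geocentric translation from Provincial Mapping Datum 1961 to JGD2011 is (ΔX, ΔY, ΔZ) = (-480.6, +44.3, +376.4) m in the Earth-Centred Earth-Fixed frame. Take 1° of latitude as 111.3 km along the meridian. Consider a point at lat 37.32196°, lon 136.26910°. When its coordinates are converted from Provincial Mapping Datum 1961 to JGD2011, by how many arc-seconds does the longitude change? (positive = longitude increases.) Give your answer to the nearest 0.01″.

sin φ = 0.606293, cos φ = 0.795241, sin λ = 0.691272, cos λ = -0.722594.
East component: ΔE = −sin λ·ΔX + cos λ·ΔY = −(0.691272)(-480.6) + (-0.722594)(44.3) = 300.21 m.
1° of latitude spans 111300 m; at latitude φ, 1° of longitude spans that × cos φ = 88510.3 m, so Δλ = 300.21 / 88510.3 × 3600 = 12.211″.

Δλ = 12.21″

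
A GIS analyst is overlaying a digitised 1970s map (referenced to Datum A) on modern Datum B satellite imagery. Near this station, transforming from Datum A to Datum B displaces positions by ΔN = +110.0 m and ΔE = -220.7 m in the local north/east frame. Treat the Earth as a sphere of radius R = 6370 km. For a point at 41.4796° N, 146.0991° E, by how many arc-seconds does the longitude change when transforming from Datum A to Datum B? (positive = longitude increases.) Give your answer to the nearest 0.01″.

At latitude 41.4796°, cos φ = 0.749192.
One radian of longitude at latitude φ spans R cos φ, so Δλ = ΔE / (R cos φ) = -220.7 / (6370000 × 0.749192) = -4.6246e-05 rad = -9.539″.

Δλ = -9.54″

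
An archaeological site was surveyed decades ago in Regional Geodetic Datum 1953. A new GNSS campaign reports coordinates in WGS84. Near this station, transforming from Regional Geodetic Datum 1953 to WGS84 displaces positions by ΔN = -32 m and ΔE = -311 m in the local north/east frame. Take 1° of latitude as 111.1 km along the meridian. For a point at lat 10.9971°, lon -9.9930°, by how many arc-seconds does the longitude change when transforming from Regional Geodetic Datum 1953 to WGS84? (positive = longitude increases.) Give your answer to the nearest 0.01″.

Δλ = -10.27″

At latitude 10.9971°, cos φ = 0.981637.
1° of longitude at this latitude = 111.1 × cos φ = 109.06 km, so Δλ = -311.0 / 109059.9 = -0.0028516° = -10.266″.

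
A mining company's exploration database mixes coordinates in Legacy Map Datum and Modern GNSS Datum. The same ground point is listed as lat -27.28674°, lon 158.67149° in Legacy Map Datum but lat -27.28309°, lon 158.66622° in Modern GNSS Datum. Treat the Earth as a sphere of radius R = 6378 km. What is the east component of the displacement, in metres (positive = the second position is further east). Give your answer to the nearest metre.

ΔE = -521 m

Δφ = -27.28309° − -27.28674° = +0.00365°; Δλ = 158.66622° − 158.67149° = -0.00527°.
1° along a meridian = πR/180 = 111317 m.
ΔN = Δφ × 111317 = 406.3 m; ΔE = Δλ × 111317 × cos(-27.28674°) = -0.00527 × 111317 × 0.888723 = -521.4 m.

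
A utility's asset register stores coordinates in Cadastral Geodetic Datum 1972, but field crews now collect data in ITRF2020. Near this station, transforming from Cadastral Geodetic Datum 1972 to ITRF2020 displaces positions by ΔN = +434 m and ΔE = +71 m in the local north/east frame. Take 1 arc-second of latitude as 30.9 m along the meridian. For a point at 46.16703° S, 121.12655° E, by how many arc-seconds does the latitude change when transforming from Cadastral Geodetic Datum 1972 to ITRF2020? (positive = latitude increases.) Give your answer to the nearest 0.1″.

1″ of latitude = 30.90 m, so Δφ = 434.0 / 30.90 = 14.045″.

Δφ = 14.0″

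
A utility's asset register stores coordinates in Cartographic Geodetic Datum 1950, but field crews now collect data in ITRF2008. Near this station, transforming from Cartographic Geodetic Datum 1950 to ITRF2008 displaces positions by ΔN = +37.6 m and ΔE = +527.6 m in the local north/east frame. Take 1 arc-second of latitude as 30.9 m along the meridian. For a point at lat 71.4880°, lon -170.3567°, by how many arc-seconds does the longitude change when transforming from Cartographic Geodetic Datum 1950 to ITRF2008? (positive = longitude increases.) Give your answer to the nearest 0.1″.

Δλ = 53.8″

At latitude 71.4880°, cos φ = 0.317503.
1″ of longitude at this latitude = 30.90 × cos φ = 9.8109 m, so Δλ = 527.6 / 9.8109 = 53.777″.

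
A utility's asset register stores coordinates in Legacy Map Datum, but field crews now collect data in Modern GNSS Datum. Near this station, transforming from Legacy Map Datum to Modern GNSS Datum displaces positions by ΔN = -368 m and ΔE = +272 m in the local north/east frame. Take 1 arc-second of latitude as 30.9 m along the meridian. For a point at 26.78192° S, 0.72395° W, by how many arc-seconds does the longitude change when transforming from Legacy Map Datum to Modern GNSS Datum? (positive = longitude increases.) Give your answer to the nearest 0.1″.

Δλ = 9.9″

At latitude -26.78192°, cos φ = 0.892728.
1″ of longitude at this latitude = 30.90 × cos φ = 27.5853 m, so Δλ = 272.0 / 27.5853 = 9.860″.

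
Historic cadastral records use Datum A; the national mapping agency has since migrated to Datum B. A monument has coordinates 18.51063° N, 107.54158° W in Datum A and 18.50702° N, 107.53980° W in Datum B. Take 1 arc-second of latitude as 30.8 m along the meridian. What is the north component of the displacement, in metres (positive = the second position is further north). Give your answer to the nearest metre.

ΔN = -400 m

Δφ = 18.50702° − 18.51063° = -0.00361°; Δλ = -107.53980° − -107.54158° = +0.00178°.
1° of latitude = 3600 × 30.80 = 110880 m.
ΔN = Δφ × 110880 = -400.3 m; ΔE = Δλ × 110880 × cos(18.51063°) = +0.00178 × 110880 × 0.948265 = 187.2 m.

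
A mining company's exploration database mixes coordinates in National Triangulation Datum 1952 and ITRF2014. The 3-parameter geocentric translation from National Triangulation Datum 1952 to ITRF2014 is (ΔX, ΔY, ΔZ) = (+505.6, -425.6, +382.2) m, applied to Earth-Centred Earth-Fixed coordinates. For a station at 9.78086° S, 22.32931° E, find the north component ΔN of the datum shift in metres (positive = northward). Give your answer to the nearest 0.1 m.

At φ = -9.78086°, λ = 22.32931°: sin φ = -0.169880, cos φ = 0.985465, sin λ = 0.379929, cos λ = 0.925015.
ΔN = −sin φ cos λ·ΔX − sin φ sin λ·ΔY + cos φ·ΔZ = −(-0.169880)(0.925015)(505.6) − (-0.169880)(0.379929)(-425.6) + (0.985465)(382.2) = 428.63 m.

ΔN = 428.6 m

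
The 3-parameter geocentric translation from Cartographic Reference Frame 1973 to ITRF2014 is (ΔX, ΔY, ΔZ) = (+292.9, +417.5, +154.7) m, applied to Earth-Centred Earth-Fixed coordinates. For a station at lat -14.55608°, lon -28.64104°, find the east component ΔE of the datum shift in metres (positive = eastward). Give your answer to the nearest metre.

ΔE = 507 m

At φ = -14.55608°, λ = -28.64104°: sin φ = -0.251327, cos φ = 0.967902, sin λ = -0.479321, cos λ = 0.877640.
ΔE = −sin λ·ΔX + cos λ·ΔY = −(-0.479321)·(292.9) + (0.877640)·(417.5) = 506.81 m.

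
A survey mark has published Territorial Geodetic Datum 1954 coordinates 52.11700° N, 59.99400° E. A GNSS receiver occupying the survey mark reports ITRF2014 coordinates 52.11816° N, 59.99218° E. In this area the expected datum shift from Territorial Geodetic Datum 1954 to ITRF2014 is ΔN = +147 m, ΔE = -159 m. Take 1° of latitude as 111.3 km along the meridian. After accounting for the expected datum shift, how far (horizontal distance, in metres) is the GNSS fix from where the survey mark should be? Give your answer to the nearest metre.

39 m

Observed coordinate differences: Δφ = +0.00116°, Δλ = -0.00182°.
Converting to metres (1° lat = 111300 m, cos φ = 0.614051): observed ΔN = 129.1 m, observed ΔE = -124.4 m.
Subtracting the expected shift leaves a residual of 129.1 − (147) = -17.9 m north and -124.4 − (-159) = 34.6 m east.
Residual distance = √((-17.9)² + 34.6²) = 39.0 m.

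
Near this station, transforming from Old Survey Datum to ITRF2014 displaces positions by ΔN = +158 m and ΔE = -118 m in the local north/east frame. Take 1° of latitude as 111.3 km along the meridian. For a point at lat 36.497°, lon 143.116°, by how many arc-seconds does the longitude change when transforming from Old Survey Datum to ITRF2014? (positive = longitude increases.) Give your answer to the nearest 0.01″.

Δλ = -4.75″

At latitude 36.497°, cos φ = 0.803888.
1° of longitude at this latitude = 111.3 × cos φ = 89.47 km, so Δλ = -118.0 / 89472.7 = -0.0013188° = -4.748″.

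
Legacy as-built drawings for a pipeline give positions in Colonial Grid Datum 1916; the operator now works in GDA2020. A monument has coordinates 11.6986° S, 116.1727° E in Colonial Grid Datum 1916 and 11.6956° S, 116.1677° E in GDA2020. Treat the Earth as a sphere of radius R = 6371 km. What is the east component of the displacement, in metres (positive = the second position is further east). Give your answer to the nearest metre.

ΔE = -544 m

Δφ = -11.6956° − -11.6986° = +0.0030°; Δλ = 116.1677° − 116.1727° = -0.0050°.
1° along a meridian = πR/180 = 111195 m.
ΔN = Δφ × 111195 = 333.6 m; ΔE = Δλ × 111195 × cos(-11.6986°) = -0.0050 × 111195 × 0.979228 = -544.4 m.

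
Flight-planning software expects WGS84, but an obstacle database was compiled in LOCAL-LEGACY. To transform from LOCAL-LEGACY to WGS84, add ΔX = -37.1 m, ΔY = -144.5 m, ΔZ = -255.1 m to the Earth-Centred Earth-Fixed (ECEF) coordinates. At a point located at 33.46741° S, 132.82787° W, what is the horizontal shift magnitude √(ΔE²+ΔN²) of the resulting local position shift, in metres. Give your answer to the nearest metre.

The local east axis at (φ, λ) is (−sin λ, cos λ, 0), so ΔE = −sin(-132.82787°)·(-37.1) + cos(-132.82787°)·(-144.5) = 71.02 m.
The local north axis is (−sin φ cos λ, −sin φ sin λ, cos φ), giving ΔN = 13.908 + 58.442 − 212.804 = -140.45 m.
Horizontal magnitude = √(ΔE² + ΔN²) = √(71.02² + (-140.45)²) = 157.39 m.

157 m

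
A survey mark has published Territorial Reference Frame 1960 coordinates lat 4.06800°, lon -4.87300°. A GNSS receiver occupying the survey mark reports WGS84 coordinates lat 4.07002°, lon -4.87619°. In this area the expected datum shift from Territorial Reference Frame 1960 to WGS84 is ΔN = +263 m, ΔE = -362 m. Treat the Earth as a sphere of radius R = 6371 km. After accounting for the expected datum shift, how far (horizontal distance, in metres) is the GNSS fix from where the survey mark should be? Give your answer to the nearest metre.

39 m

Observed coordinate differences: Δφ = +0.00202°, Δλ = -0.00319°.
Converting to metres (1° lat = 111195 m, cos φ = 0.997481): observed ΔN = 224.6 m, observed ΔE = -353.8 m.
Subtracting the expected shift leaves a residual of 224.6 − (263) = -38.4 m north and -353.8 − (-362) = 8.2 m east.
Residual distance = √((-38.4)² + 8.2²) = 39.2 m.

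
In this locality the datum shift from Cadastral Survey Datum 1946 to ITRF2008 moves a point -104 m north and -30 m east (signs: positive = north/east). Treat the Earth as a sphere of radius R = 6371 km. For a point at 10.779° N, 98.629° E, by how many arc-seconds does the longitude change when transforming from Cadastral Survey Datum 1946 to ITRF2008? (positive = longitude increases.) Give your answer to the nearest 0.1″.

At latitude 10.779°, cos φ = 0.982356.
One radian of longitude at latitude φ spans R cos φ, so Δλ = ΔE / (R cos φ) = -30.0 / (6371000 × 0.982356) = -4.7934e-06 rad = -0.989″.

Δλ = -1.0″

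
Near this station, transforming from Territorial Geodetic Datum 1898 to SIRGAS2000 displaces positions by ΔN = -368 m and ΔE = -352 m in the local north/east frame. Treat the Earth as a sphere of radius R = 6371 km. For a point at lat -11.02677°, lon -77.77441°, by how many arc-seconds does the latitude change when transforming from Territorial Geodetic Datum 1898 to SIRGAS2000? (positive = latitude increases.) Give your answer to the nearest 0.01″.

On a sphere of radius R, 1 rad of latitude = R, so Δφ = ΔN / R = -368.0 / 6371000 = -5.7762e-05 rad = -11.914″.

Δφ = -11.91″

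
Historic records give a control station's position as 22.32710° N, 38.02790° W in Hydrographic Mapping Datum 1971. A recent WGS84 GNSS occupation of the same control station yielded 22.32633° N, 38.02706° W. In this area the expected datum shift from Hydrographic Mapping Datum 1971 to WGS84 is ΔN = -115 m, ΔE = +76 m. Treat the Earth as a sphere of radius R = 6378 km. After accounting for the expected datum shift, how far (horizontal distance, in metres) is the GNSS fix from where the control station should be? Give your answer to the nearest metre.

31 m

Observed coordinate differences: Δφ = -0.00077°, Δλ = +0.00084°.
Converting to metres (1° lat = 111317 m, cos φ = 0.925030): observed ΔN = -85.7 m, observed ΔE = 86.5 m.
Subtracting the expected shift leaves a residual of -85.7 − (-115) = 29.3 m north and 86.5 − (76) = 10.5 m east.
Residual distance = √(29.3² + 10.5²) = 31.1 m.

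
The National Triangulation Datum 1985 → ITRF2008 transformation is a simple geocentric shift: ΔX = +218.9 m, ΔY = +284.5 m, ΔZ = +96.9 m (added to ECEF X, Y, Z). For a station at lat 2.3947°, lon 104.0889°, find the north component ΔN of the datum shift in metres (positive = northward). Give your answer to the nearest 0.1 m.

ΔN = 87.5 m

At φ = 2.3947°, λ = 104.0889°: sin φ = 0.041783, cos φ = 0.999127, sin λ = 0.969919, cos λ = -0.243427.
ΔN = −sin φ cos λ·ΔX − sin φ sin λ·ΔY + cos φ·ΔZ = −(0.041783)(-0.243427)(218.9) − (0.041783)(0.969919)(284.5) + (0.999127)(96.9) = 87.51 m.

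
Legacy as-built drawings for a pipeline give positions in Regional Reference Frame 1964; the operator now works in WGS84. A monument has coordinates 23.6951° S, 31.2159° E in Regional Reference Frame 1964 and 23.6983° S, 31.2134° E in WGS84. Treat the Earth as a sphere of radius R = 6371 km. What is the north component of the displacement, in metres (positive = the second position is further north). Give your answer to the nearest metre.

Δφ = -23.6983° − -23.6951° = -0.0032°; Δλ = 31.2134° − 31.2159° = -0.0025°.
1° along a meridian = πR/180 = 111195 m.
ΔN = Δφ × 111195 = -355.8 m; ΔE = Δλ × 111195 × cos(-23.6951°) = -0.0025 × 111195 × 0.915697 = -254.6 m.

ΔN = -356 m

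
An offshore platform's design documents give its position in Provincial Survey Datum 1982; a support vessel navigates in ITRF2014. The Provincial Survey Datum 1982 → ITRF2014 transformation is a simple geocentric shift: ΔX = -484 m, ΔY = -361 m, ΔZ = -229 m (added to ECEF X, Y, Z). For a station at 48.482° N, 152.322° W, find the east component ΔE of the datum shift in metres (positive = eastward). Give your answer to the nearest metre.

ΔE = 95 m

At φ = 48.482°, λ = -152.322°: sin φ = 0.748748, cos φ = 0.662855, sin λ = -0.464502, cos λ = -0.885572.
ΔE = −sin λ·ΔX + cos λ·ΔY = −(-0.464502)·(-484) + (-0.885572)·(-361) = 94.87 m.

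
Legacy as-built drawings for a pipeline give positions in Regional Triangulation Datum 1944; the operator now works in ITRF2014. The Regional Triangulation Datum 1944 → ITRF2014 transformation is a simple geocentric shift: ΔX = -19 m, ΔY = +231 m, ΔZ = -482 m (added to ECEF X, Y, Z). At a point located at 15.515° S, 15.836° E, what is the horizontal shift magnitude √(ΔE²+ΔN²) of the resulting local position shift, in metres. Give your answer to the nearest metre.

506 m

At φ = -15.515°, λ = 15.836°: sin φ = -0.267491, cos φ = 0.963560, sin λ = 0.272885, cos λ = 0.962047.
ΔE = −sin λ·ΔX + cos λ·ΔY = −(0.272885)·(-19) + (0.962047)·(231) = 227.42 m.
ΔN = −sin φ cos λ·ΔX − sin φ sin λ·ΔY + cos φ·ΔZ = −(-0.267491)(0.962047)(-19) − (-0.267491)(0.272885)(231) + (0.963560)(-482) = -452.46 m.
Horizontal magnitude = √(ΔE² + ΔN²) = √(227.42² + (-452.46)²) = 506.40 m.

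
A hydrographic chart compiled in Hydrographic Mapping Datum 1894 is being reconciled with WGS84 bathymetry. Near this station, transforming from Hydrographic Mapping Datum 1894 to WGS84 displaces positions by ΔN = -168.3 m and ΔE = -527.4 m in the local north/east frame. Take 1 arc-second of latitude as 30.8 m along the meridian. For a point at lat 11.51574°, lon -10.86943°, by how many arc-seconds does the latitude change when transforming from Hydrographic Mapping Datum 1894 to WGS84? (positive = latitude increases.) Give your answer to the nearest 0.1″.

1″ of latitude = 30.80 m, so Δφ = -168.3 / 30.80 = -5.464″.

Δφ = -5.5″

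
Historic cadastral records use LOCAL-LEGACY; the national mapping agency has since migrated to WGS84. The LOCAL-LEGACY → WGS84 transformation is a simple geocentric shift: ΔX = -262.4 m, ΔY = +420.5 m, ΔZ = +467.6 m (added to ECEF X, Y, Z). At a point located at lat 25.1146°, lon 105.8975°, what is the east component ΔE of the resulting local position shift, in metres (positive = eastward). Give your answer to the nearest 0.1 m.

At φ = 25.1146°, λ = 105.8975°: sin φ = 0.424430, cos φ = 0.905461, sin λ = 0.961753, cos λ = -0.273917.
ΔE = −sin λ·ΔX + cos λ·ΔY = −(0.961753)·(-262.4) + (-0.273917)·(420.5) = 137.18 m.

ΔE = 137.2 m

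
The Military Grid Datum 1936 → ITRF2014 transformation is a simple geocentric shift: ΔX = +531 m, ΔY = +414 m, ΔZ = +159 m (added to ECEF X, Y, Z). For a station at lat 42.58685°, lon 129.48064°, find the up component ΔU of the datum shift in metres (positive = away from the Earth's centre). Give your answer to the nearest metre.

ΔU = 94 m

The local up (radial) axis is (cos φ cos λ, cos φ sin λ, sin φ), giving ΔU = -248.573 + 235.263 + 107.596 = 94.29 m.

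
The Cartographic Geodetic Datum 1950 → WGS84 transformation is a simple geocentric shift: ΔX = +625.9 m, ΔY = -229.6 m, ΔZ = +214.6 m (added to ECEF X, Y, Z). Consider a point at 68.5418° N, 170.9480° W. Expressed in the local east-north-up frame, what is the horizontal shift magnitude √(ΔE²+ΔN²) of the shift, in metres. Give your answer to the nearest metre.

700 m

At φ = 68.5418°, λ = -170.9480°: sin φ = 0.930685, cos φ = 0.365822, sin λ = -0.157331, cos λ = -0.987546.
ΔE = −sin λ·ΔX + cos λ·ΔY = −(-0.157331)·(625.9) + (-0.987546)·(-229.6) = 325.21 m.
ΔN = −sin φ cos λ·ΔX − sin φ sin λ·ΔY + cos φ·ΔZ = −(0.930685)(-0.987546)(625.9) − (0.930685)(-0.157331)(-229.6) + (0.365822)(214.6) = 620.15 m.
Horizontal magnitude = √(ΔE² + ΔN²) = √(325.21² + 620.15²) = 700.25 m.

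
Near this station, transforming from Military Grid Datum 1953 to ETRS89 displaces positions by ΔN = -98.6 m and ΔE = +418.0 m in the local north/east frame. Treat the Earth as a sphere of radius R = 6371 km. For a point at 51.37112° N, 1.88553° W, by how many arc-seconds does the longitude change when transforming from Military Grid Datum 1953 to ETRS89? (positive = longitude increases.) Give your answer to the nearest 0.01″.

At latitude 51.37112°, cos φ = 0.624273.
One radian of longitude at latitude φ spans R cos φ, so Δλ = ΔE / (R cos φ) = 418.0 / (6371000 × 0.624273) = 1.0510e-04 rad = 21.678″.

Δλ = 21.68″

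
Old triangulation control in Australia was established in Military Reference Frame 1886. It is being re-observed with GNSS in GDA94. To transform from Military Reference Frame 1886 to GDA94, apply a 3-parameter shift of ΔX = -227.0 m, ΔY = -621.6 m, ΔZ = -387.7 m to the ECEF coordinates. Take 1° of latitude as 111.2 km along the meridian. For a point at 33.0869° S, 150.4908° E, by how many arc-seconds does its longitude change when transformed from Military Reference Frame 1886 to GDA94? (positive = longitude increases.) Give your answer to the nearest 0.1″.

Δλ = 25.2″

sin φ = -0.545910, cos φ = 0.837844, sin λ = 0.492563, cos λ = -0.870277.
East component: ΔE = −sin λ·ΔX + cos λ·ΔY = −(0.492563)(-227.0) + (-0.870277)(-621.6) = 652.78 m.
1° of latitude spans 111200 m; at latitude φ, 1° of longitude spans that × cos φ = 93168.2 m, so Δλ = 652.78 / 93168.2 × 3600 = 25.223″.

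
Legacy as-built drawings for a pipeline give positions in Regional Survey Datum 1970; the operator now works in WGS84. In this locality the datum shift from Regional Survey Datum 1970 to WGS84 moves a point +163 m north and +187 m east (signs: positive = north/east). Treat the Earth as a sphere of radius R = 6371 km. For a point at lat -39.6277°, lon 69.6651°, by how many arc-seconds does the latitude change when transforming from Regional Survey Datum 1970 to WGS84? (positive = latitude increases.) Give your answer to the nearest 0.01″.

On a sphere of radius R, 1 rad of latitude = R, so Δφ = ΔN / R = 163.0 / 6371000 = 2.5585e-05 rad = 5.277″.

Δφ = 5.28″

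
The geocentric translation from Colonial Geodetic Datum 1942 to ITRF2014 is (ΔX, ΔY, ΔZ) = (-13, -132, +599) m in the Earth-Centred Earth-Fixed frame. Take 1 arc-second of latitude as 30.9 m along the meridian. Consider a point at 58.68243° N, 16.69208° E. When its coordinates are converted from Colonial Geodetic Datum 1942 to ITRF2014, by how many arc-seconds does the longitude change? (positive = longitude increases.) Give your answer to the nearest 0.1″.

Δλ = -7.6″

sin φ = 0.854299, cos φ = 0.519781, sin λ = 0.287228, cos λ = 0.957862.
East component: ΔE = −sin λ·ΔX + cos λ·ΔY = −(0.287228)(-13) + (0.957862)(-132) = -122.70 m.
1° of latitude spans 3600 × 30.90 = 111240 m; at latitude φ, 1° of longitude spans that × cos φ = 57820.5 m, so Δλ = -122.70 / 57820.5 × 3600 = -7.640″.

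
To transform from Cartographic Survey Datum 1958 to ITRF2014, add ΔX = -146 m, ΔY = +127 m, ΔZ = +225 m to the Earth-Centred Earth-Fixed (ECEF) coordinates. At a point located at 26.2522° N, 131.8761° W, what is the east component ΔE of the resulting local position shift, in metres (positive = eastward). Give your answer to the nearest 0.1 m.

ΔE = -193.5 m

At φ = 26.2522°, λ = -131.8761°: sin φ = 0.442323, cos φ = 0.896856, sin λ = -0.744590, cos λ = -0.667522.
ΔE = −sin λ·ΔX + cos λ·ΔY = −(-0.744590)·(-146) + (-0.667522)·(127) = -193.49 m.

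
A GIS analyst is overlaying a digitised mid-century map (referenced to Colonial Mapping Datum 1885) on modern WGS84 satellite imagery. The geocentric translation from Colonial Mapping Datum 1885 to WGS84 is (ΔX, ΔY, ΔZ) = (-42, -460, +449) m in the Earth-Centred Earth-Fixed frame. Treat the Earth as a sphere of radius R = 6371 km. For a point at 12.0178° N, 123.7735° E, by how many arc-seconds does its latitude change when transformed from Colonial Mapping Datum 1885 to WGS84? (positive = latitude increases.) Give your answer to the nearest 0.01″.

sin φ = 0.208216, cos φ = 0.978083, sin λ = 0.831242, cos λ = -0.555911.
North component: ΔN = −sin φ cos λ·ΔX − sin φ sin λ·ΔY + cos φ·ΔZ = −(0.208216)(-0.555911)(-42) − (0.208216)(0.831242)(-460) + (0.978083)(449) = 513.91 m.
1° of latitude spans πR/180 = 111195 m, so Δφ = 513.91 / 111195 × 3600 = 16.638″.

Δφ = 16.64″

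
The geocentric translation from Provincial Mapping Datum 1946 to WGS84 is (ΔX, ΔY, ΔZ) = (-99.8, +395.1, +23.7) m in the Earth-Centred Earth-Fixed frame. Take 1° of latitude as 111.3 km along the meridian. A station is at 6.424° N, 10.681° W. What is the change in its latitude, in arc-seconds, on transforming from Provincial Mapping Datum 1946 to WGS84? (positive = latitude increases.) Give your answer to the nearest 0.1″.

sin φ = 0.111885, cos φ = 0.993721, sin λ = -0.185341, cos λ = 0.982674.
North component: ΔN = −sin φ cos λ·ΔX − sin φ sin λ·ΔY + cos φ·ΔZ = −(0.111885)(0.982674)(-99.8) − (0.111885)(-0.185341)(395.1) + (0.993721)(23.7) = 42.72 m.
1° of latitude spans 111300 m, so Δφ = 42.72 / 111300 × 3600 = 1.382″.

Δφ = 1.4″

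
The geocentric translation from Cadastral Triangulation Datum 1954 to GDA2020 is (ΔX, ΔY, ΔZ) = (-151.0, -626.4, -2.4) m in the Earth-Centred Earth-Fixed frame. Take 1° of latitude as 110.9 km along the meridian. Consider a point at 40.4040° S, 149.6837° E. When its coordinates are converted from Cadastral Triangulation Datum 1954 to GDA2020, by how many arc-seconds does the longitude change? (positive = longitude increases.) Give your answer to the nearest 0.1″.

sin φ = -0.648173, cos φ = 0.761493, sin λ = 0.504773, cos λ = -0.863252.
East component: ΔE = −sin λ·ΔX + cos λ·ΔY = −(0.504773)(-151.0) + (-0.863252)(-626.4) = 616.96 m.
1° of latitude spans 110900 m; at latitude φ, 1° of longitude spans that × cos φ = 84449.6 m, so Δλ = 616.96 / 84449.6 × 3600 = 26.300″.

Δλ = 26.3″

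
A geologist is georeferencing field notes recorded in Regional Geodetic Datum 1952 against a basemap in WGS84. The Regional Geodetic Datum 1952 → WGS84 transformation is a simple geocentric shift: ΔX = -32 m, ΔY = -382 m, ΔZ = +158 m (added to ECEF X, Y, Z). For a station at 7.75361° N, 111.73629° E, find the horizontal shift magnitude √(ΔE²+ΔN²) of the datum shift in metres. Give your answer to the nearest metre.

The local east axis at (φ, λ) is (−sin λ, cos λ, 0), so ΔE = −sin(111.73629°)·(-32) + cos(111.73629°)·(-382) = 171.19 m.
The local north axis is (−sin φ cos λ, −sin φ sin λ, cos φ), giving ΔN = -1.599 + 47.873 + 156.555 = 202.83 m.
Horizontal magnitude = √(ΔE² + ΔN²) = √(171.19² + 202.83²) = 265.42 m.

265 m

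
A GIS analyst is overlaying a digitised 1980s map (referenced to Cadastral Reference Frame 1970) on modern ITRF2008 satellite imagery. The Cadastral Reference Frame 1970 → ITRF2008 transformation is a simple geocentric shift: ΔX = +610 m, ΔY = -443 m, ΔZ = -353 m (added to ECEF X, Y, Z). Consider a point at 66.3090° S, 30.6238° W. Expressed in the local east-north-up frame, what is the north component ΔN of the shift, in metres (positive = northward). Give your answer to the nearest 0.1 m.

The local north axis is (−sin φ cos λ, −sin φ sin λ, cos φ), giving ΔN = 480.686 + 206.646 − 141.837 = 545.50 m.

ΔN = 545.5 m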